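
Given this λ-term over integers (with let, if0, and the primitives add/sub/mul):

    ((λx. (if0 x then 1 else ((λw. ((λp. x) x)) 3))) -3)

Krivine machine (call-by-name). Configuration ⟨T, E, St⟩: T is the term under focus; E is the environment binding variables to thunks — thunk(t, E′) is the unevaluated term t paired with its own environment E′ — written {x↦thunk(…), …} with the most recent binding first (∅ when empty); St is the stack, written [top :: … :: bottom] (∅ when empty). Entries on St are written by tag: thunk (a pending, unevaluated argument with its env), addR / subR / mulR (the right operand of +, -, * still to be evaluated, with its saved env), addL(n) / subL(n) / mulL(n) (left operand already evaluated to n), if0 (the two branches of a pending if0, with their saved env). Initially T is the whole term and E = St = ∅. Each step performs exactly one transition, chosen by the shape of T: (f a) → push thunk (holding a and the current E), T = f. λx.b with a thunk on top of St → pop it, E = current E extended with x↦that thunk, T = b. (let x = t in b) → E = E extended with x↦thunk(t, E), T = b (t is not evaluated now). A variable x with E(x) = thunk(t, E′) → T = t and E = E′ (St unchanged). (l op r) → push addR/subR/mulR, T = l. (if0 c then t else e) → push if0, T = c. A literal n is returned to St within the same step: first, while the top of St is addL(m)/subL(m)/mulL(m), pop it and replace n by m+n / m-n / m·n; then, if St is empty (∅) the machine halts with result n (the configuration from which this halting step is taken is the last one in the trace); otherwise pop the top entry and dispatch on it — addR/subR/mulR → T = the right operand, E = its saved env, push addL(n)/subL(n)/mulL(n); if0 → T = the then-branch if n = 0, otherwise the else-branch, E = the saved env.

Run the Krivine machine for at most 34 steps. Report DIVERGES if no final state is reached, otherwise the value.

Answer: -3

Derivation:
step 0: <T=((λx. (if0 x then 1 else ((λw. ((λp. x) x)) 3))) -3), E=∅, St=∅>
step 1: <T=(λx. (if0 x then 1 else ((λw. ((λp. x) x)) 3))), E=∅, St=[thunk]>
step 2: <T=(if0 x then 1 else ((λw. ((λp. x) x)) 3)), E={x↦thunk(-3, ∅)}, St=∅>
step 3: <T=x, E={x↦thunk(-3, ∅)}, St=[if0]>
step 4: <T=-3, E=∅, St=[if0]>
step 5: <T=((λw. ((λp. x) x)) 3), E={x↦thunk(-3, ∅)}, St=∅>
step 6: <T=(λw. ((λp. x) x)), E={x↦thunk(-3, ∅)}, St=[thunk]>
step 7: <T=((λp. x) x), E={w↦thunk(3, {x↦thunk(-3, ∅)}), x↦thunk(-3, ∅)}, St=∅>
step 8: <T=(λp. x), E={w↦thunk(3, {x↦thunk(-3, ∅)}), x↦thunk(-3, ∅)}, St=[thunk]>
step 9: <T=x, E={p↦thunk(x, {w↦thunk(3, {x↦thunk(-3, ∅)}), x↦thunk(-3, ∅)}), w↦thunk(3, {x↦thunk(-3, ∅)}), x↦thunk(-3, ∅)}, St=∅>
step 10: <T=-3, E=∅, St=∅>
→ final value -3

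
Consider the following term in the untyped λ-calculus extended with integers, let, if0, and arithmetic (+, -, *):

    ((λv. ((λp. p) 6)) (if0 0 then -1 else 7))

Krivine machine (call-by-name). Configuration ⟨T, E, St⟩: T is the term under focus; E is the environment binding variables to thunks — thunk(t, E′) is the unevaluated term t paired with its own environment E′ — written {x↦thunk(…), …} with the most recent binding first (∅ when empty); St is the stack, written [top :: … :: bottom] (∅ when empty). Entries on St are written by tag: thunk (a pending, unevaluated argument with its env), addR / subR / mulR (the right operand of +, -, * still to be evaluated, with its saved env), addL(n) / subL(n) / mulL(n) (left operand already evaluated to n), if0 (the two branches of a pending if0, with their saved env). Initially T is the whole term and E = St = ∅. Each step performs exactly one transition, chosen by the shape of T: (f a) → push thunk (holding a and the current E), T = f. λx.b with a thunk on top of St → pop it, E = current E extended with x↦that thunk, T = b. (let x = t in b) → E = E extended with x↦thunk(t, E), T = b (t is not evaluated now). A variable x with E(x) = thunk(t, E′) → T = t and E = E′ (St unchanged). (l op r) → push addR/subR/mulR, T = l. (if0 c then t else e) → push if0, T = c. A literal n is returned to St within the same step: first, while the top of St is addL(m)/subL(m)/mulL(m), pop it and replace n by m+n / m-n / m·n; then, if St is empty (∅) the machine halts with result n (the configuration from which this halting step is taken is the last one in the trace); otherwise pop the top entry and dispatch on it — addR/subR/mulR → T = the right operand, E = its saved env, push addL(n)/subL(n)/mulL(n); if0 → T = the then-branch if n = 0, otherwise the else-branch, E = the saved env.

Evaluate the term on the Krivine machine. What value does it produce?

Answer: 6

Execution trace:
0. [T=((λv. ((λp. p) 6)) (if0 0 then -1 else 7)) | E=∅ | St=∅]
1. [T=(λv. ((λp. p) 6)) | E=∅ | St=[thunk]]
2. [T=((λp. p) 6) | E={v↦thunk((if0 0 then -1 else 7), ∅)} | St=∅]
3. [T=(λp. p) | E={v↦thunk((if0 0 then -1 else 7), ∅)} | St=[thunk]]
4. [T=p | E={p↦thunk(6, {v↦thunk((if0 0 then -1 else 7), ∅)}), v↦thunk((if0 0 then -1 else 7), ∅)} | St=∅]
5. [T=6 | E={v↦thunk((if0 0 then -1 else 7), ∅)} | St=∅]
→ final value 6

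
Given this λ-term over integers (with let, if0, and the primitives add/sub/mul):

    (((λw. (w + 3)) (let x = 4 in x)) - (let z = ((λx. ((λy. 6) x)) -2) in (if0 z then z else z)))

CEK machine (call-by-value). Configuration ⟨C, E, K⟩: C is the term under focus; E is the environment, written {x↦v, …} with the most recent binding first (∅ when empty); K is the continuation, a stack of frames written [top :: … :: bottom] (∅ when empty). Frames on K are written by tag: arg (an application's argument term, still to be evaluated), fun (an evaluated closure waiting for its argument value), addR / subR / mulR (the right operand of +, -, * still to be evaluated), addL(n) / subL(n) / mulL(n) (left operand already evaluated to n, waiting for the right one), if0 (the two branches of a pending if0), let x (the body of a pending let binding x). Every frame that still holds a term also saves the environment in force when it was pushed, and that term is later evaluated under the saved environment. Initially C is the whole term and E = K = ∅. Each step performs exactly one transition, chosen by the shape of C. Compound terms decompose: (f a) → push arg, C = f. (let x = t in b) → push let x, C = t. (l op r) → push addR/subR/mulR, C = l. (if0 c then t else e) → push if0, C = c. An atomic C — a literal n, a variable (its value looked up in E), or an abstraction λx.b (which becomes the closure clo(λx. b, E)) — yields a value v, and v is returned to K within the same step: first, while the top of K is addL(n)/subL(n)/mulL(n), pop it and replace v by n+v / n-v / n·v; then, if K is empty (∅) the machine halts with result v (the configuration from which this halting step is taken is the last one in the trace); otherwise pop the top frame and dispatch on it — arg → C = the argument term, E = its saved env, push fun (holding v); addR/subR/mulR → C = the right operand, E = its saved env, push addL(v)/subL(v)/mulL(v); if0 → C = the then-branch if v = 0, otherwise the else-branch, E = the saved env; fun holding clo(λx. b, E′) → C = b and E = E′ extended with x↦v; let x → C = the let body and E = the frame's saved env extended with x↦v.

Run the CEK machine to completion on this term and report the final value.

Answer: 1

Derivation:
0. <C=(((λw. (w + 3)) (let x = 4 in x)) - (let z = ((λx. ((λy. 6) x)) -2) in (if0 z then z else z))), E=∅, K=∅>
1. <C=((λw. (w + 3)) (let x = 4 in x)), E=∅, K=[subR]>
2. <C=(λw. (w + 3)), E=∅, K=[arg :: subR]>
3. <C=(let x = 4 in x), E=∅, K=[fun :: subR]>
4. <C=4, E=∅, K=[let x :: fun :: subR]>
5. <C=x, E={x↦4}, K=[fun :: subR]>
6. <C=(w + 3), E={w↦4}, K=[subR]>
7. <C=w, E={w↦4}, K=[addR :: subR]>
8. <C=3, E={w↦4}, K=[addL(4) :: subR]>
9. <C=(let z = ((λx. ((λy. 6) x)) -2) in (if0 z then z else z)), E=∅, K=[subL(7)]>
10. <C=((λx. ((λy. 6) x)) -2), E=∅, K=[let z :: subL(7)]>
11. <C=(λx. ((λy. 6) x)), E=∅, K=[arg :: let z :: subL(7)]>
12. <C=-2, E=∅, K=[fun :: let z :: subL(7)]>
13. <C=((λy. 6) x), E={x↦-2}, K=[let z :: subL(7)]>
14. <C=(λy. 6), E={x↦-2}, K=[arg :: let z :: subL(7)]>
15. <C=x, E={x↦-2}, K=[fun :: let z :: subL(7)]>
16. <C=6, E={y↦-2, x↦-2}, K=[let z :: subL(7)]>
17. <C=(if0 z then z else z), E={z↦6}, K=[subL(7)]>
18. <C=z, E={z↦6}, K=[if0 :: subL(7)]>
19. <C=z, E={z↦6}, K=[subL(7)]>
→ final value 1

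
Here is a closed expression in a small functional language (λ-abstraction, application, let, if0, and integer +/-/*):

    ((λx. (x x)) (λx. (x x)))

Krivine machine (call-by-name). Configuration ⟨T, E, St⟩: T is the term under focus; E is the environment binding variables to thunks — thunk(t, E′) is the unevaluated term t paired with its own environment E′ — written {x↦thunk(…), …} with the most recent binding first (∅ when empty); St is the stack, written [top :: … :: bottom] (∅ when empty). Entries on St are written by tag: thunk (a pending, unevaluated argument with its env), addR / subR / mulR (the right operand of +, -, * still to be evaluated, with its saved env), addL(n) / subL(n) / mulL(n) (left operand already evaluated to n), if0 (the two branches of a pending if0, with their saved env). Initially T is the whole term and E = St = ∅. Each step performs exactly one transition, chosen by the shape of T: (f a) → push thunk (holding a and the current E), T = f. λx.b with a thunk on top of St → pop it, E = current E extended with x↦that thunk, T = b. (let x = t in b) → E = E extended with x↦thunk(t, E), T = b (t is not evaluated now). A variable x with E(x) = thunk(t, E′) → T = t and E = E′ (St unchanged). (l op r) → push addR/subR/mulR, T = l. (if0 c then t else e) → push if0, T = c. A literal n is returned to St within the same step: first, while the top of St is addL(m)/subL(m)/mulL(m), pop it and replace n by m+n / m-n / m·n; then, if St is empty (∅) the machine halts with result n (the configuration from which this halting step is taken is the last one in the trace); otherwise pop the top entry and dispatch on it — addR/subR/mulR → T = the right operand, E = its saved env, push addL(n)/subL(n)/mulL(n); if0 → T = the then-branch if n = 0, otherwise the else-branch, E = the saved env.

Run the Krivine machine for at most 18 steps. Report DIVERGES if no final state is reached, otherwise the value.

0. <T=((λx. (x x)) (λx. (x x))), E=∅, St=∅>
1. <T=(λx. (x x)), E=∅, St=[thunk]>
2. <T=(x x), E={x↦thunk((λx. (x x)), ∅)}, St=∅>
3. <T=x, E={x↦thunk((λx. (x x)), ∅)}, St=[thunk]>
4. <T=(λx. (x x)), E=∅, St=[thunk]>
5. <T=(x x), E={x↦thunk(x, {x↦thunk((λx. (x x)), ∅)})}, St=∅>
6. <T=x, E={x↦thunk(x, {x↦thunk((λx. (x x)), ∅)})}, St=[thunk]>
7. <T=x, E={x↦thunk((λx. (x x)), ∅)}, St=[thunk]>
8. <T=(λx. (x x)), E=∅, St=[thunk]>
9. <T=(x x), E={x↦thunk(x, {x↦thunk(x, {x↦thunk((λx. (x x)), ∅)})})}, St=∅>
10. <T=x, E={x↦thunk(x, {x↦thunk(x, {x↦thunk((λx. (x x)), ∅)})})}, St=[thunk]>
11. <T=x, E={x↦thunk(x, {x↦thunk((λx. (x x)), ∅)})}, St=[thunk]>
12. <T=x, E={x↦thunk((λx. (x x)), ∅)}, St=[thunk]>
13. <T=(λx. (x x)), E=∅, St=[thunk]>
14. <T=(x x), E={x↦thunk(x, {x↦thunk(x, {x↦thunk(x, {x↦thunk((λx. (x x)), ∅)})})})}, St=∅>
15. <T=x, E={x↦thunk(x, {x↦thunk(x, {x↦thunk(x, {x↦thunk((λx. (x x)), ∅)})})})}, St=[thunk]>
16. <T=x, E={x↦thunk(x, {x↦thunk(x, {x↦thunk((λx. (x x)), ∅)})})}, St=[thunk]>
17. <T=x, E={x↦thunk(x, {x↦thunk((λx. (x x)), ∅)})}, St=[thunk]>
18. <T=x, E={x↦thunk((λx. (x x)), ∅)}, St=[thunk]>
→ 18 transitions taken and the configuration is still not final: no result within 18 steps

Answer: DIVERGES (no final state within 18 steps)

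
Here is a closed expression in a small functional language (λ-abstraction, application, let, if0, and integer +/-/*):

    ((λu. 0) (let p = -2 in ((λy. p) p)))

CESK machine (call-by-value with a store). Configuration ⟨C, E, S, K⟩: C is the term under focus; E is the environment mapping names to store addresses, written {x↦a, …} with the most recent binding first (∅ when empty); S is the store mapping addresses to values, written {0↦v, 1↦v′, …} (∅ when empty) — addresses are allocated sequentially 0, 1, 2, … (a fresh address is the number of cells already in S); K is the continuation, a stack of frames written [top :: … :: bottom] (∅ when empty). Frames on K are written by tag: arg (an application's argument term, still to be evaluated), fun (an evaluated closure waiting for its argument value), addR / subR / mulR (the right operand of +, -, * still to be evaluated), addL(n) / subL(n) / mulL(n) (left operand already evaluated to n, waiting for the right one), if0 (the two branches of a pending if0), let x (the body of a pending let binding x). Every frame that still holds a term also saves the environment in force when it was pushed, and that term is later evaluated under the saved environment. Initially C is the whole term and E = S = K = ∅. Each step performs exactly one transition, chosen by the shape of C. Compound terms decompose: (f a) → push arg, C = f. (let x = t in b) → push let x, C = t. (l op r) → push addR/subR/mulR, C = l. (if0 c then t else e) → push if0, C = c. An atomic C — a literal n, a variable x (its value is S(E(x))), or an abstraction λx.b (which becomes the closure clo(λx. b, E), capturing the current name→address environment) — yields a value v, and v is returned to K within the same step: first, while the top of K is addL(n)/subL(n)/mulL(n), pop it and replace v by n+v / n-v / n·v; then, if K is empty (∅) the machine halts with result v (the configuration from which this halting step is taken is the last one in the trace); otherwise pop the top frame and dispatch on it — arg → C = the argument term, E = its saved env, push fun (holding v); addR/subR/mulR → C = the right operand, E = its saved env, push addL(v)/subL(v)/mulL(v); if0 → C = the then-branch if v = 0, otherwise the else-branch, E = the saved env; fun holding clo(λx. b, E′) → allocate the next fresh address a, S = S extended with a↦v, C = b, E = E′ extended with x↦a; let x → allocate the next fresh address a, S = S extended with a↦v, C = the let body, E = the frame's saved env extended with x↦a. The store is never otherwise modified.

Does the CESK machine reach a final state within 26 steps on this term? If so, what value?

Answer: 0

Execution trace:
step 0: [C=((λu. 0) (let p = -2 in ((λy. p) p))) | E=∅ | S=∅ | K=∅]
step 1: [C=(λu. 0) | E=∅ | S=∅ | K=[arg]]
step 2: [C=(let p = -2 in ((λy. p) p)) | E=∅ | S=∅ | K=[fun]]
step 3: [C=-2 | E=∅ | S=∅ | K=[let p :: fun]]
step 4: [C=((λy. p) p) | E={p↦0} | S={0↦-2} | K=[fun]]
step 5: [C=(λy. p) | E={p↦0} | S={0↦-2} | K=[arg :: fun]]
step 6: [C=p | E={p↦0} | S={0↦-2} | K=[fun :: fun]]
step 7: [C=p | E={y↦1, p↦0} | S={0↦-2, 1↦-2} | K=[fun]]
step 8: [C=0 | E={u↦2} | S={0↦-2, 1↦-2, 2↦-2} | K=∅]
→ final value 0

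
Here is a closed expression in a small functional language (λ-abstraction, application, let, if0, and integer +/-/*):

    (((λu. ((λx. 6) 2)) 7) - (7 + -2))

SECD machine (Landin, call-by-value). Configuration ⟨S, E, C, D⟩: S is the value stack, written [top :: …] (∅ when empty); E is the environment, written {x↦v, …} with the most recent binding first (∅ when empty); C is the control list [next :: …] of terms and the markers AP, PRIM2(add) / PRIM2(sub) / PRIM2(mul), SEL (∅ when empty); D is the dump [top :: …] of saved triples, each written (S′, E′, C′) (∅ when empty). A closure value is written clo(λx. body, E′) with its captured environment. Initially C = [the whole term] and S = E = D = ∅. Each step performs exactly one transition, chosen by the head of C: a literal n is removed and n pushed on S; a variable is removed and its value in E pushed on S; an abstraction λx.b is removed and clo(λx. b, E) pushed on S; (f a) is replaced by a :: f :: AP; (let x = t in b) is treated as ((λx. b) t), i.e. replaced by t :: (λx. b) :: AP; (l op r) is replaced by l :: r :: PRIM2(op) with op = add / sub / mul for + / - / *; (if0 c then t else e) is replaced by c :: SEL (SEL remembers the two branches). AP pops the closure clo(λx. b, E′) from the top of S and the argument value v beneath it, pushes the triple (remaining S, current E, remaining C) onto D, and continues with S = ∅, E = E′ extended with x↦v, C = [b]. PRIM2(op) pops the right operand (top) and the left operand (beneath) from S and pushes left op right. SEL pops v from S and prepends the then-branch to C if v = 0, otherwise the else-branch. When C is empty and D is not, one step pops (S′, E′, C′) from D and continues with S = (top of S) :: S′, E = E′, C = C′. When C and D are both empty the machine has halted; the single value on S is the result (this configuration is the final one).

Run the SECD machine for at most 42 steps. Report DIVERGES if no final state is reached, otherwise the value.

Answer: 1

Execution trace:
step 0: [S=∅ | E=∅ | C=[(((λu. ((λx. 6) 2)) 7) - (7 + -2))] | D=∅]
step 1: [S=∅ | E=∅ | C=[((λu. ((λx. 6) 2)) 7) :: (7 + -2) :: PRIM2(sub)] | D=∅]
step 2: [S=∅ | E=∅ | C=[7 :: (λu. ((λx. 6) 2)) :: AP :: (7 + -2) :: PRIM2(sub)] | D=∅]
step 3: [S=[7] | E=∅ | C=[(λu. ((λx. 6) 2)) :: AP :: (7 + -2) :: PRIM2(sub)] | D=∅]
step 4: [S=[clo(λu. ((λx. 6) 2), ∅) :: 7] | E=∅ | C=[AP :: (7 + -2) :: PRIM2(sub)] | D=∅]
step 5: [S=∅ | E={u↦7} | C=[((λx. 6) 2)] | D=[(∅, ∅, [(7 + -2) :: PRIM2(sub)])]]
step 6: [S=∅ | E={u↦7} | C=[2 :: (λx. 6) :: AP] | D=[(∅, ∅, [(7 + -2) :: PRIM2(sub)])]]
step 7: [S=[2] | E={u↦7} | C=[(λx. 6) :: AP] | D=[(∅, ∅, [(7 + -2) :: PRIM2(sub)])]]
step 8: [S=[clo(λx. 6, {u↦7}) :: 2] | E={u↦7} | C=[AP] | D=[(∅, ∅, [(7 + -2) :: PRIM2(sub)])]]
step 9: [S=∅ | E={x↦2, u↦7} | C=[6] | D=[(∅, {u↦7}, ∅) :: (∅, ∅, [(7 + -2) :: PRIM2(sub)])]]
step 10: [S=[6] | E={x↦2, u↦7} | C=∅ | D=[(∅, {u↦7}, ∅) :: (∅, ∅, [(7 + -2) :: PRIM2(sub)])]]
step 11: [S=[6] | E={u↦7} | C=∅ | D=[(∅, ∅, [(7 + -2) :: PRIM2(sub)])]]
step 12: [S=[6] | E=∅ | C=[(7 + -2) :: PRIM2(sub)] | D=∅]
step 13: [S=[6] | E=∅ | C=[7 :: -2 :: PRIM2(add) :: PRIM2(sub)] | D=∅]
step 14: [S=[7 :: 6] | E=∅ | C=[-2 :: PRIM2(add) :: PRIM2(sub)] | D=∅]
step 15: [S=[-2 :: 7 :: 6] | E=∅ | C=[PRIM2(add) :: PRIM2(sub)] | D=∅]
step 16: [S=[5 :: 6] | E=∅ | C=[PRIM2(sub)] | D=∅]
step 17: [S=[1] | E=∅ | C=∅ | D=∅]
→ final value 1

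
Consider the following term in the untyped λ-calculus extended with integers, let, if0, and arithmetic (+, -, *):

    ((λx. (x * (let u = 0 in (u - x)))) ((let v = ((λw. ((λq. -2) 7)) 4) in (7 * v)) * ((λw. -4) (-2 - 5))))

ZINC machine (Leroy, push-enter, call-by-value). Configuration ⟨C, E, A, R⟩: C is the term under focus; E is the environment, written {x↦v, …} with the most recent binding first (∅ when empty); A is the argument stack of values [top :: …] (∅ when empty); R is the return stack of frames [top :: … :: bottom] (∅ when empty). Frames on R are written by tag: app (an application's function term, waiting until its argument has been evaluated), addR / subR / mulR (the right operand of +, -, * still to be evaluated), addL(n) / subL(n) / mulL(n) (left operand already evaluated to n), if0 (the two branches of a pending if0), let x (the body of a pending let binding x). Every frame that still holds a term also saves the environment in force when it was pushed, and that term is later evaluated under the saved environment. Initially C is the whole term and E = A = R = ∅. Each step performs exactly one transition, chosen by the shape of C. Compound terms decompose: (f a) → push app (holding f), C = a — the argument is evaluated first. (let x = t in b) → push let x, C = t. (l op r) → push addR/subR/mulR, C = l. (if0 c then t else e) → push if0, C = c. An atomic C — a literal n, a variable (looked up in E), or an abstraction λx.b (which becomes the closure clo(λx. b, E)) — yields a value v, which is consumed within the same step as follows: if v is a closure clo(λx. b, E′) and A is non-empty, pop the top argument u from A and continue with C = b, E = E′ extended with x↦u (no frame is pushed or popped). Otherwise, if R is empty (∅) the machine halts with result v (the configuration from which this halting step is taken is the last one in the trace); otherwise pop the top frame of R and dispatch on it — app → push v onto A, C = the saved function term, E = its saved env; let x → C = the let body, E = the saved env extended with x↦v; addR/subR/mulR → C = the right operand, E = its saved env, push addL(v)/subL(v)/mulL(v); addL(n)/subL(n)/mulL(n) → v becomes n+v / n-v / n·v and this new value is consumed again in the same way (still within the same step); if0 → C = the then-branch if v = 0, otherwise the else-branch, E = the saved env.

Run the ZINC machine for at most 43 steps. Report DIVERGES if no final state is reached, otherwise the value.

Answer: -3136

Derivation:
[0] [C=((λx. (x * (let u = 0 in (u - x)))) ((let v = ((λw. ((λq. -2) 7)) 4) in (7 * v)) * ((λw. -4) (-2 - 5)))) | E=∅ | A=∅ | R=∅]
[1] [C=((let v = ((λw. ((λq. -2) 7)) 4) in (7 * v)) * ((λw. -4) (-2 - 5))) | E=∅ | A=∅ | R=[app]]
[2] [C=(let v = ((λw. ((λq. -2) 7)) 4) in (7 * v)) | E=∅ | A=∅ | R=[mulR :: app]]
[3] [C=((λw. ((λq. -2) 7)) 4) | E=∅ | A=∅ | R=[let v :: mulR :: app]]
[4] [C=4 | E=∅ | A=∅ | R=[app :: let v :: mulR :: app]]
[5] [C=(λw. ((λq. -2) 7)) | E=∅ | A=[4] | R=[let v :: mulR :: app]]
[6] [C=((λq. -2) 7) | E={w↦4} | A=∅ | R=[let v :: mulR :: app]]
[7] [C=7 | E={w↦4} | A=∅ | R=[app :: let v :: mulR :: app]]
[8] [C=(λq. -2) | E={w↦4} | A=[7] | R=[let v :: mulR :: app]]
[9] [C=-2 | E={q↦7, w↦4} | A=∅ | R=[let v :: mulR :: app]]
[10] [C=(7 * v) | E={v↦-2} | A=∅ | R=[mulR :: app]]
[11] [C=7 | E={v↦-2} | A=∅ | R=[mulR :: mulR :: app]]
[12] [C=v | E={v↦-2} | A=∅ | R=[mulL(7) :: mulR :: app]]
[13] [C=((λw. -4) (-2 - 5)) | E=∅ | A=∅ | R=[mulL(-14) :: app]]
[14] [C=(-2 - 5) | E=∅ | A=∅ | R=[app :: mulL(-14) :: app]]
[15] [C=-2 | E=∅ | A=∅ | R=[subR :: app :: mulL(-14) :: app]]
[16] [C=5 | E=∅ | A=∅ | R=[subL(-2) :: app :: mulL(-14) :: app]]
[17] [C=(λw. -4) | E=∅ | A=[-7] | R=[mulL(-14) :: app]]
[18] [C=-4 | E={w↦-7} | A=∅ | R=[mulL(-14) :: app]]
[19] [C=(λx. (x * (let u = 0 in (u - x)))) | E=∅ | A=[56] | R=∅]
[20] [C=(x * (let u = 0 in (u - x))) | E={x↦56} | A=∅ | R=∅]
[21] [C=x | E={x↦56} | A=∅ | R=[mulR]]
[22] [C=(let u = 0 in (u - x)) | E={x↦56} | A=∅ | R=[mulL(56)]]
[23] [C=0 | E={x↦56} | A=∅ | R=[let u :: mulL(56)]]
[24] [C=(u - x) | E={u↦0, x↦56} | A=∅ | R=[mulL(56)]]
[25] [C=u | E={u↦0, x↦56} | A=∅ | R=[subR :: mulL(56)]]
[26] [C=x | E={u↦0, x↦56} | A=∅ | R=[subL(0) :: mulL(56)]]
→ final value -3136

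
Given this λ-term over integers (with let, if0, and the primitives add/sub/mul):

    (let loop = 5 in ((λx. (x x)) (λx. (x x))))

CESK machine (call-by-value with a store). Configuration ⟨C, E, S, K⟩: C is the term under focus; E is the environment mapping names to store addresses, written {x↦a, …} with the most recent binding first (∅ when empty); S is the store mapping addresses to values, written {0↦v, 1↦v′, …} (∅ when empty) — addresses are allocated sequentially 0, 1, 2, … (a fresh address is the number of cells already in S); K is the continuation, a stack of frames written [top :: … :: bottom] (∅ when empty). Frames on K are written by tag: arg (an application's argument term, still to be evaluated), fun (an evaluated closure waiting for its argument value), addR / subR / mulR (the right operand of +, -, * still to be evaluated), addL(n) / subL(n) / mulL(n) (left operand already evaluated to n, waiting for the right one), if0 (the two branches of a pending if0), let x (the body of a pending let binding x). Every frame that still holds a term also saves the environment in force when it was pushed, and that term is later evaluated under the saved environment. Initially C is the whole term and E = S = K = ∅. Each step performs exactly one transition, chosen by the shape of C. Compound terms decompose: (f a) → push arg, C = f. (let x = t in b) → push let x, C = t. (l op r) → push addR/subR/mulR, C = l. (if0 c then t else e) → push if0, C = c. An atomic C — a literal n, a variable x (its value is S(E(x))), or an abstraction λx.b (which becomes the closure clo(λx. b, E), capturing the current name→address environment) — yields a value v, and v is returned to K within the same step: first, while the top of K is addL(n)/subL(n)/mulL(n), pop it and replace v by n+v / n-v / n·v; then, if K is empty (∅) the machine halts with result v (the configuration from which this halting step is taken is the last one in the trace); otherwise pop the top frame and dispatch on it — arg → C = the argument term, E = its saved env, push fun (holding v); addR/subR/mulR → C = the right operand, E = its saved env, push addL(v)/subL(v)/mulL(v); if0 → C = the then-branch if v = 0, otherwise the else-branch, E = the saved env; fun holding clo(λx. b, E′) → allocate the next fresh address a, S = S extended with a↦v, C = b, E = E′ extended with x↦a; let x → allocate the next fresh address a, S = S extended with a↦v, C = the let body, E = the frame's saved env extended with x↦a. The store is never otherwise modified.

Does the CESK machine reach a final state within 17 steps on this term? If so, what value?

Answer: DIVERGES (no final state within 17 steps)

Machine steps:
t=0: ⟨C=(let loop = 5 in ((λx. (x x)) (λx. (x x)))); E=∅; S=∅; K=∅⟩
t=1: ⟨C=5; E=∅; S=∅; K=[let loop]⟩
t=2: ⟨C=((λx. (x x)) (λx. (x x))); E={loop↦0}; S={0↦5}; K=∅⟩
t=3: ⟨C=(λx. (x x)); E={loop↦0}; S={0↦5}; K=[arg]⟩
t=4: ⟨C=(λx. (x x)); E={loop↦0}; S={0↦5}; K=[fun]⟩
t=5: ⟨C=(x x); E={x↦1, loop↦0}; S={0↦5, 1↦clo(λx. (x x), {loop↦0})}; K=∅⟩
t=6: ⟨C=x; E={x↦1, loop↦0}; S={0↦5, 1↦clo(λx. (x x), {loop↦0})}; K=[arg]⟩
t=7: ⟨C=x; E={x↦1, loop↦0}; S={0↦5, 1↦clo(λx. (x x), {loop↦0})}; K=[fun]⟩
t=8: ⟨C=(x x); E={x↦2, loop↦0}; S={0↦5, 1↦clo(λx. (x x), {loop↦0}), 2↦clo(λx. (x x), {loop↦0})}; K=∅⟩
t=9: ⟨C=x; E={x↦2, loop↦0}; S={0↦5, 1↦clo(λx. (x x), {loop↦0}), 2↦clo(λx. (x x), {loop↦0})}; K=[arg]⟩
t=10: ⟨C=x; E={x↦2, loop↦0}; S={0↦5, 1↦clo(λx. (x x), {loop↦0}), 2↦clo(λx. (x x), {loop↦0})}; K=[fun]⟩
t=11: ⟨C=(x x); E={x↦3, loop↦0}; S={0↦5, 1↦clo(λx. (x x), {loop↦0}), 2↦clo(λx. (x x), {loop↦0}), 3↦clo(λx. (x x), {loop↦0})}; K=∅⟩
t=12: ⟨C=x; E={x↦3, loop↦0}; S={0↦5, 1↦clo(λx. (x x), {loop↦0}), 2↦clo(λx. (x x), {loop↦0}), 3↦clo(λx. (x x), {loop↦0})}; K=[arg]⟩
t=13: ⟨C=x; E={x↦3, loop↦0}; S={0↦5, 1↦clo(λx. (x x), {loop↦0}), 2↦clo(λx. (x x), {loop↦0}), 3↦clo(λx. (x x), {loop↦0})}; K=[fun]⟩
t=14: ⟨C=(x x); E={x↦4, loop↦0}; S={0↦5, 1↦clo(λx. (x x), {loop↦0}), 2↦clo(λx. (x x), {loop↦0}), 3↦clo(λx. (x x), {loop↦0}), 4↦clo(λx. (x x), {loop↦0})}; K=∅⟩
t=15: ⟨C=x; E={x↦4, loop↦0}; S={0↦5, 1↦clo(λx. (x x), {loop↦0}), 2↦clo(λx. (x x), {loop↦0}), 3↦clo(λx. (x x), {loop↦0}), 4↦clo(λx. (x x), {loop↦0})}; K=[arg]⟩
t=16: ⟨C=x; E={x↦4, loop↦0}; S={0↦5, 1↦clo(λx. (x x), {loop↦0}), 2↦clo(λx. (x x), {loop↦0}), 3↦clo(λx. (x x), {loop↦0}), 4↦clo(λx. (x x), {loop↦0})}; K=[fun]⟩
t=17: ⟨C=(x x); E={x↦5, loop↦0}; S={0↦5, 1↦clo(λx. (x x), {loop↦0}), 2↦clo(λx. (x x), {loop↦0}), 3↦clo(λx. (x x), {loop↦0}), 4↦clo(λx. (x x), {loop↦0}), 5↦clo(λx. (x x), {loop↦0})}; K=∅⟩
→ 17 transitions taken and the configuration is still not final: no result within 17 steps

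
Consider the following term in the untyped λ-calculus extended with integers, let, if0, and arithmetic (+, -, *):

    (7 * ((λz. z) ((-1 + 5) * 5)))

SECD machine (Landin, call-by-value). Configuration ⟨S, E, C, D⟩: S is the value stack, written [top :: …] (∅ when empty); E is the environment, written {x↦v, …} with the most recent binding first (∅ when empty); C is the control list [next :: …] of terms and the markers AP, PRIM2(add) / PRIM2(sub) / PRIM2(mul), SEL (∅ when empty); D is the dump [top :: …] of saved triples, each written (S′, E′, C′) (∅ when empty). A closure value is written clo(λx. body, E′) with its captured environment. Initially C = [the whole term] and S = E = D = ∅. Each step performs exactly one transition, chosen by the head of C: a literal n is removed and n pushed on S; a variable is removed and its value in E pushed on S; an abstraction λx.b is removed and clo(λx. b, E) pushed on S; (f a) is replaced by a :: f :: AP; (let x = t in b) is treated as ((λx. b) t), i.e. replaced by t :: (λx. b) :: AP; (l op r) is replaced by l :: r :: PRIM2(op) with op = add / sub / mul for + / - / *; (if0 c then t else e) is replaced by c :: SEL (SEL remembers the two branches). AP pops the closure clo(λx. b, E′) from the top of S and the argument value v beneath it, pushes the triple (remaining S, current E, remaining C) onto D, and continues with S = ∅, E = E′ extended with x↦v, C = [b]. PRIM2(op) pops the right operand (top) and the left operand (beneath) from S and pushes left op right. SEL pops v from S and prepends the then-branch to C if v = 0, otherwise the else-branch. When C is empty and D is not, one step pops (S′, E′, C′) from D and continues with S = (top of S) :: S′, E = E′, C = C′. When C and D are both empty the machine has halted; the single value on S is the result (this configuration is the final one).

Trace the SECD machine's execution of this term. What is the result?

t=0: [S=∅ | E=∅ | C=[(7 * ((λz. z) ((-1 + 5) * 5)))] | D=∅]
t=1: [S=∅ | E=∅ | C=[7 :: ((λz. z) ((-1 + 5) * 5)) :: PRIM2(mul)] | D=∅]
t=2: [S=[7] | E=∅ | C=[((λz. z) ((-1 + 5) * 5)) :: PRIM2(mul)] | D=∅]
t=3: [S=[7] | E=∅ | C=[((-1 + 5) * 5) :: (λz. z) :: AP :: PRIM2(mul)] | D=∅]
t=4: [S=[7] | E=∅ | C=[(-1 + 5) :: 5 :: PRIM2(mul) :: (λz. z) :: AP :: PRIM2(mul)] | D=∅]
t=5: [S=[7] | E=∅ | C=[-1 :: 5 :: PRIM2(add) :: 5 :: PRIM2(mul) :: (λz. z) :: AP :: PRIM2(mul)] | D=∅]
t=6: [S=[-1 :: 7] | E=∅ | C=[5 :: PRIM2(add) :: 5 :: PRIM2(mul) :: (λz. z) :: AP :: PRIM2(mul)] | D=∅]
t=7: [S=[5 :: -1 :: 7] | E=∅ | C=[PRIM2(add) :: 5 :: PRIM2(mul) :: (λz. z) :: AP :: PRIM2(mul)] | D=∅]
t=8: [S=[4 :: 7] | E=∅ | C=[5 :: PRIM2(mul) :: (λz. z) :: AP :: PRIM2(mul)] | D=∅]
t=9: [S=[5 :: 4 :: 7] | E=∅ | C=[PRIM2(mul) :: (λz. z) :: AP :: PRIM2(mul)] | D=∅]
t=10: [S=[20 :: 7] | E=∅ | C=[(λz. z) :: AP :: PRIM2(mul)] | D=∅]
t=11: [S=[clo(λz. z, ∅) :: 20 :: 7] | E=∅ | C=[AP :: PRIM2(mul)] | D=∅]
t=12: [S=∅ | E={z↦20} | C=[z] | D=[([7], ∅, [PRIM2(mul)])]]
t=13: [S=[20] | E={z↦20} | C=∅ | D=[([7], ∅, [PRIM2(mul)])]]
t=14: [S=[20 :: 7] | E=∅ | C=[PRIM2(mul)] | D=∅]
t=15: [S=[140] | E=∅ | C=∅ | D=∅]
→ final value 140

Answer: 140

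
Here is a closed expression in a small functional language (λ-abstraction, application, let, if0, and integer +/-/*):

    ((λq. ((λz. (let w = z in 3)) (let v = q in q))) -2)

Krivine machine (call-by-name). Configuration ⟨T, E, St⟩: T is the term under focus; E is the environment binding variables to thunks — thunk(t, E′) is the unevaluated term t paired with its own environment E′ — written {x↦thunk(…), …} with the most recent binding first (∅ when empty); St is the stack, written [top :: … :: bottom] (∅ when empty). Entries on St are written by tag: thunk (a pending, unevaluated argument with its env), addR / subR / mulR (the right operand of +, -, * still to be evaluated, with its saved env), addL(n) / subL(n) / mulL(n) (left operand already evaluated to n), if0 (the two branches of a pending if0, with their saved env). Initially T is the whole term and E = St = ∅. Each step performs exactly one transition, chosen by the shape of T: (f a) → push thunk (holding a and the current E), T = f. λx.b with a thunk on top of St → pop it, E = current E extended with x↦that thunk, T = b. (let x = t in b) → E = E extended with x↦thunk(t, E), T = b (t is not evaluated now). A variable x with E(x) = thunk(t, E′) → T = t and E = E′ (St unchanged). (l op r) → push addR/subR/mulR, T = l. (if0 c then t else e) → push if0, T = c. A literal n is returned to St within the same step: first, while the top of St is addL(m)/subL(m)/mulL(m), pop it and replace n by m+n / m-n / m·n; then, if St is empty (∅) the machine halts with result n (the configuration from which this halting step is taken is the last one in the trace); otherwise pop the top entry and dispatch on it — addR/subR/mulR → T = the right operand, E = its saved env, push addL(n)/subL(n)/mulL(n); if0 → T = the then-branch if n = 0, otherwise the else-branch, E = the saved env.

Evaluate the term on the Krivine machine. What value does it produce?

step 0: [T=((λq. ((λz. (let w = z in 3)) (let v = q in q))) -2) | E=∅ | St=∅]
step 1: [T=(λq. ((λz. (let w = z in 3)) (let v = q in q))) | E=∅ | St=[thunk]]
step 2: [T=((λz. (let w = z in 3)) (let v = q in q)) | E={q↦thunk(-2, ∅)} | St=∅]
step 3: [T=(λz. (let w = z in 3)) | E={q↦thunk(-2, ∅)} | St=[thunk]]
step 4: [T=(let w = z in 3) | E={z↦thunk((let v = q in q), {q↦thunk(-2, ∅)}), q↦thunk(-2, ∅)} | St=∅]
step 5: [T=3 | E={w↦thunk(z, {z↦thunk((let v = q in q), {q↦thunk(-2, ∅)}), q↦thunk(-2, ∅)}), z↦thunk((let v = q in q), {q↦thunk(-2, ∅)}), q↦thunk(-2, ∅)} | St=∅]
→ final value 3

Answer: 3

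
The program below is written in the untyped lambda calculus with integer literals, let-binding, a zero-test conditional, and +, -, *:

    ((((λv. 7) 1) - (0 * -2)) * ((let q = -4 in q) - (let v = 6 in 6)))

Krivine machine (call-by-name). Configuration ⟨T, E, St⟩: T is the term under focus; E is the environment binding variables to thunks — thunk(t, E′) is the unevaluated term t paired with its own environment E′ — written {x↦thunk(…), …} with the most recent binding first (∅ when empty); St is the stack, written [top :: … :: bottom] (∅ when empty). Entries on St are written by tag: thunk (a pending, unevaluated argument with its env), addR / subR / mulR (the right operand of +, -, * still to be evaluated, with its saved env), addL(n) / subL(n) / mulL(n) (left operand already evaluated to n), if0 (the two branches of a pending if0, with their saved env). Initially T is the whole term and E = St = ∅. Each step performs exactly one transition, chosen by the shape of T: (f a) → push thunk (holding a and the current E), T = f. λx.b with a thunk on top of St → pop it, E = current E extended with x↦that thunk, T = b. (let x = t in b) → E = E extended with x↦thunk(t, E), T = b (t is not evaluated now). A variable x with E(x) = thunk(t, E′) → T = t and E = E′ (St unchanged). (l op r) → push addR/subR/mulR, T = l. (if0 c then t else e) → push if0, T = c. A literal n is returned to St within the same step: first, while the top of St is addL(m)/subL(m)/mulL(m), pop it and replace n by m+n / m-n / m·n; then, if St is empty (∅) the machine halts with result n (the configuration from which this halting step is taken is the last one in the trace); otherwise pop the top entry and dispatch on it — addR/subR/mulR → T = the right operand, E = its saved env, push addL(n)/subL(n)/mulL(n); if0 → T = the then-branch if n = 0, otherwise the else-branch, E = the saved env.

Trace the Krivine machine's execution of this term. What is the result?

Answer: -70

Machine steps:
t=0: <T=((((λv. 7) 1) - (0 * -2)) * ((let q = -4 in q) - (let v = 6 in 6))), E=∅, St=∅>
t=1: <T=(((λv. 7) 1) - (0 * -2)), E=∅, St=[mulR]>
t=2: <T=((λv. 7) 1), E=∅, St=[subR :: mulR]>
t=3: <T=(λv. 7), E=∅, St=[thunk :: subR :: mulR]>
t=4: <T=7, E={v↦thunk(1, ∅)}, St=[subR :: mulR]>
t=5: <T=(0 * -2), E=∅, St=[subL(7) :: mulR]>
t=6: <T=0, E=∅, St=[mulR :: subL(7) :: mulR]>
t=7: <T=-2, E=∅, St=[mulL(0) :: subL(7) :: mulR]>
t=8: <T=((let q = -4 in q) - (let v = 6 in 6)), E=∅, St=[mulL(7)]>
t=9: <T=(let q = -4 in q), E=∅, St=[subR :: mulL(7)]>
t=10: <T=q, E={q↦thunk(-4, ∅)}, St=[subR :: mulL(7)]>
t=11: <T=-4, E=∅, St=[subR :: mulL(7)]>
t=12: <T=(let v = 6 in 6), E=∅, St=[subL(-4) :: mulL(7)]>
t=13: <T=6, E={v↦thunk(6, ∅)}, St=[subL(-4) :: mulL(7)]>
→ final value -70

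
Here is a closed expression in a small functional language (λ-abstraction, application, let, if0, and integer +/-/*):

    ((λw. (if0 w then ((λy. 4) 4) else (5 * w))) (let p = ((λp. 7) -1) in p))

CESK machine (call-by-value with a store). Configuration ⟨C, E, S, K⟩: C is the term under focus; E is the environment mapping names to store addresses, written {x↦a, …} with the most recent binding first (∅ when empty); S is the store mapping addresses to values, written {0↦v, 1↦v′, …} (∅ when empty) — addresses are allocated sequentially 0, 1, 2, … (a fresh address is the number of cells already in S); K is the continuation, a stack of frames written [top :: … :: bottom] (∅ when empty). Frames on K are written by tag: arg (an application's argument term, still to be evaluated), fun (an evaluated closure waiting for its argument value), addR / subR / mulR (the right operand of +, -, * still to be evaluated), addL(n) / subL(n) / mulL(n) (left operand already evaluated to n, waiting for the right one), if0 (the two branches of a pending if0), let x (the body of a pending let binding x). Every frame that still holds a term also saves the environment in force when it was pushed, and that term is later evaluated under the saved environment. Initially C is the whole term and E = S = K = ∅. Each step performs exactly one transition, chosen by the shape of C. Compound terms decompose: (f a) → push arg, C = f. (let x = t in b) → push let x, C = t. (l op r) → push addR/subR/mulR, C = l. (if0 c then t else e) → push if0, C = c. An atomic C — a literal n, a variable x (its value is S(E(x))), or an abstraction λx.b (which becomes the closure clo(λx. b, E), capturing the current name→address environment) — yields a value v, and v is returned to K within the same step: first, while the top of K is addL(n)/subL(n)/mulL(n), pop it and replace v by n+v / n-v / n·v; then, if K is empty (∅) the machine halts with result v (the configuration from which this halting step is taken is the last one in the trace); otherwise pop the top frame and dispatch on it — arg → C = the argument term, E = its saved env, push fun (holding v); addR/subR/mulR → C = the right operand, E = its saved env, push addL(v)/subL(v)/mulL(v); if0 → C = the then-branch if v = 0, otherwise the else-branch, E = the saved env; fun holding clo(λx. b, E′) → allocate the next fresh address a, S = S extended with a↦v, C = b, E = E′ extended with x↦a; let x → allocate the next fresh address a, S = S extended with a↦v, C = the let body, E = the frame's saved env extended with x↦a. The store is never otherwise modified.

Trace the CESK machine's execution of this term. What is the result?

step 0: [C=((λw. (if0 w then ((λy. 4) 4) else (5 * w))) (let p = ((λp. 7) -1) in p)) | E=∅ | S=∅ | K=∅]
step 1: [C=(λw. (if0 w then ((λy. 4) 4) else (5 * w))) | E=∅ | S=∅ | K=[arg]]
step 2: [C=(let p = ((λp. 7) -1) in p) | E=∅ | S=∅ | K=[fun]]
step 3: [C=((λp. 7) -1) | E=∅ | S=∅ | K=[let p :: fun]]
step 4: [C=(λp. 7) | E=∅ | S=∅ | K=[arg :: let p :: fun]]
step 5: [C=-1 | E=∅ | S=∅ | K=[fun :: let p :: fun]]
step 6: [C=7 | E={p↦0} | S={0↦-1} | K=[let p :: fun]]
step 7: [C=p | E={p↦1} | S={0↦-1, 1↦7} | K=[fun]]
step 8: [C=(if0 w then ((λy. 4) 4) else (5 * w)) | E={w↦2} | S={0↦-1, 1↦7, 2↦7} | K=∅]
step 9: [C=w | E={w↦2} | S={0↦-1, 1↦7, 2↦7} | K=[if0]]
step 10: [C=(5 * w) | E={w↦2} | S={0↦-1, 1↦7, 2↦7} | K=∅]
step 11: [C=5 | E={w↦2} | S={0↦-1, 1↦7, 2↦7} | K=[mulR]]
step 12: [C=w | E={w↦2} | S={0↦-1, 1↦7, 2↦7} | K=[mulL(5)]]
→ final value 35

Answer: 35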